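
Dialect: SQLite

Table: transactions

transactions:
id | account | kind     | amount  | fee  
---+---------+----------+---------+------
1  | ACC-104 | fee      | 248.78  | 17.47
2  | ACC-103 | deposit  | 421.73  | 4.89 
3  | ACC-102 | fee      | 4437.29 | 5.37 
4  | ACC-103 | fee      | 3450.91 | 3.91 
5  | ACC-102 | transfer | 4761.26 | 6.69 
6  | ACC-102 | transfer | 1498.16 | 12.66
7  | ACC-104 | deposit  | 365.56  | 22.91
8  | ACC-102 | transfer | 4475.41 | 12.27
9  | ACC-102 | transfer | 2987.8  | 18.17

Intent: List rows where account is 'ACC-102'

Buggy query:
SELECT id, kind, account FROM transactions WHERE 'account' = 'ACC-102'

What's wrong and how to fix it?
Bug: Single quotes denote string literals in SQL; the column name is being compared as a constant string

Fix: Reference the column as account without single quotes

Corrected query:
SELECT id, kind, account FROM transactions WHERE account = 'ACC-102'

Result:
id | kind     | account
---+----------+--------
3  | fee      | ACC-102
5  | transfer | ACC-102
6  | transfer | ACC-102
8  | transfer | ACC-102
9  | transfer | ACC-102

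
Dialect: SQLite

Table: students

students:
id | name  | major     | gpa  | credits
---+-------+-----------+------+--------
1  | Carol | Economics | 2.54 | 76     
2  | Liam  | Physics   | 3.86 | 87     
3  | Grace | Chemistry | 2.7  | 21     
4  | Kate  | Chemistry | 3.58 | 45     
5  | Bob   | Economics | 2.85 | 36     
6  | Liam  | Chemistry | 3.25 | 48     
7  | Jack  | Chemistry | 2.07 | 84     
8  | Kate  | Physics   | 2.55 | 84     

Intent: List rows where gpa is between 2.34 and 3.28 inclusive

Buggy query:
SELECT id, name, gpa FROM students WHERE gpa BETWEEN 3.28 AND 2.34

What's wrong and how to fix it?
Bug: The bounds are reversed; BETWEEN a AND b requires a <= b to match anything

Fix: Write BETWEEN 2.34 AND 3.28

Corrected query:
SELECT id, name, gpa FROM students WHERE gpa BETWEEN 2.34 AND 3.28

Result:
id | name  | gpa 
---+-------+-----
1  | Carol | 2.54
3  | Grace | 2.7 
5  | Bob   | 2.85
6  | Liam  | 3.25
8  | Kate  | 2.55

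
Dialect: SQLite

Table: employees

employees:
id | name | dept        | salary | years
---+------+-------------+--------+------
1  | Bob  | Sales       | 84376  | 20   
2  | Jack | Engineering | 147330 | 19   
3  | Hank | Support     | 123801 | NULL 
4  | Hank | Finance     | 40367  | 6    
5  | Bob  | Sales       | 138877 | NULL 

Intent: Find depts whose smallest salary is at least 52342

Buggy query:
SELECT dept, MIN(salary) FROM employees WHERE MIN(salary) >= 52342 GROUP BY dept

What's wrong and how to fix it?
Bug: MIN() in WHERE is a misuse of aggregate

Fix: Use HAVING for the per-group MIN condition

Corrected query:
SELECT dept, MIN(salary) FROM employees GROUP BY dept HAVING MIN(salary) >= 52342

Result:
dept        | MIN(salary)
------------+------------
Engineering | 147330     
Sales       | 84376      
Support     | 123801     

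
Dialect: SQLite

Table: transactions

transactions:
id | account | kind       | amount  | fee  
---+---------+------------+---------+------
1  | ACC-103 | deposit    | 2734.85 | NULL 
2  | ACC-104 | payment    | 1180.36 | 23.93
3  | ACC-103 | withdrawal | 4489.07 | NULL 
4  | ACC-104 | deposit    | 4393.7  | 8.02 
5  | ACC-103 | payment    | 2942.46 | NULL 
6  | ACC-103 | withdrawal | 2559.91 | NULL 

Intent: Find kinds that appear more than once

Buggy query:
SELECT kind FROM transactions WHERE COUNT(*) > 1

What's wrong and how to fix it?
Bug: WHERE can't reference COUNT(*); aggregates are computed after WHERE

Fix: Group first, then use HAVING for the count condition

Corrected query:
SELECT kind FROM transactions GROUP BY kind HAVING COUNT(*) > 1

Result:
kind      
----------
deposit   
payment   
withdrawal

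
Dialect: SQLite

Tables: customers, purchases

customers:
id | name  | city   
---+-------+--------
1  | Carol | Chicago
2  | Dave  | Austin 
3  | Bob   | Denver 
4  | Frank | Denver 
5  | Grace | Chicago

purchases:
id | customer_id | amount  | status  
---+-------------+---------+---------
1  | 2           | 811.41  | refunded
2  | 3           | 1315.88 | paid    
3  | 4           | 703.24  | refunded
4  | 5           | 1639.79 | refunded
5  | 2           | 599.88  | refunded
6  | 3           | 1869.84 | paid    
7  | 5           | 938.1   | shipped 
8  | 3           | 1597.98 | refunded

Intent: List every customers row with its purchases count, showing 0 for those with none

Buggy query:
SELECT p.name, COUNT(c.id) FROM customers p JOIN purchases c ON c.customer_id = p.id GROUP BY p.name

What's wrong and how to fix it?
Bug: INNER JOIN drops customers rows that have no matching purchases rows

Fix: Switch to LEFT JOIN to retain unmatched parent rows

Corrected query:
SELECT p.name, COUNT(c.id) FROM customers p LEFT JOIN purchases c ON c.customer_id = p.id GROUP BY p.name

Result:
name  | COUNT(c.id)
------+------------
Bob   | 3          
Carol | 0          
Dave  | 2          
Frank | 1          
Grace | 2          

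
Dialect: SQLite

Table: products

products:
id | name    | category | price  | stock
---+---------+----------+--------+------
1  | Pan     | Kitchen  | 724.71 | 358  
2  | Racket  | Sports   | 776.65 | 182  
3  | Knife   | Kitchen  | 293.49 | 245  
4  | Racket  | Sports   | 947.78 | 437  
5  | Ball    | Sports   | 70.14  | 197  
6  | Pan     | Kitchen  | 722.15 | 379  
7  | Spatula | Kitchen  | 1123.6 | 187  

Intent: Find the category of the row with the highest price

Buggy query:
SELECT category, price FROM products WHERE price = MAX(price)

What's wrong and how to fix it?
Bug: MAX(price) is an aggregate and cannot be used directly in WHERE

Fix: Wrap MAX in a scalar subquery so WHERE compares against a single value

Corrected query:
SELECT category, price FROM products WHERE price = (SELECT MAX(price) FROM products)

Result:
category | price 
---------+-------
Kitchen  | 1123.6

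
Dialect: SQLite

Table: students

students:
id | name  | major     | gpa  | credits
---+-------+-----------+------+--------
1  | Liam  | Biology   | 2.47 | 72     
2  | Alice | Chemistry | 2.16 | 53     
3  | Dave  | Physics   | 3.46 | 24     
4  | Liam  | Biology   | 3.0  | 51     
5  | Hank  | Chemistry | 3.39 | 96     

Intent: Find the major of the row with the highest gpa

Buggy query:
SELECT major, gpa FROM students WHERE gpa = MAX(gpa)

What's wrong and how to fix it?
Bug: MAX(gpa) is an aggregate and cannot be used directly in WHERE

Fix: Use a subquery: WHERE gpa = (SELECT MAX(gpa) FROM students)

Corrected query:
SELECT major, gpa FROM students WHERE gpa = (SELECT MAX(gpa) FROM students)

Result:
major   | gpa 
--------+-----
Physics | 3.46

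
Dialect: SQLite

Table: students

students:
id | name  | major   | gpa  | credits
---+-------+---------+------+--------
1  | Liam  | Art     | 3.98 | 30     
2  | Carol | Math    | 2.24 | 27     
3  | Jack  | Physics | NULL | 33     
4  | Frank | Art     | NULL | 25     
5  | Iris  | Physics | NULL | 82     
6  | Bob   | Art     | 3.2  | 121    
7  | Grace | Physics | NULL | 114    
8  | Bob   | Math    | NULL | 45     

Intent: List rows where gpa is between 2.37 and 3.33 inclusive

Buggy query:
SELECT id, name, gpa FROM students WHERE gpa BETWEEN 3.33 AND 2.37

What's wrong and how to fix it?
Bug: The bounds are reversed; BETWEEN a AND b requires a <= b to match anything

Fix: Swap the bounds so the smaller value comes first

Corrected query:
SELECT id, name, gpa FROM students WHERE gpa BETWEEN 2.37 AND 3.33

Result:
id | name | gpa
---+------+----
6  | Bob  | 3.2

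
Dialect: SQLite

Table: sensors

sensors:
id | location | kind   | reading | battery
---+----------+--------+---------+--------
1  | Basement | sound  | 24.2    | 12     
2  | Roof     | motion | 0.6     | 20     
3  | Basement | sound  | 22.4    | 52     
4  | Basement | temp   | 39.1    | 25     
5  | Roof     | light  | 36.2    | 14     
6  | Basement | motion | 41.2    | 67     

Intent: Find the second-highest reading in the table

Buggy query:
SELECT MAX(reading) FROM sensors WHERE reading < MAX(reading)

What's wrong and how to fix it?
Bug: MAX(reading) on the right of the comparison is an aggregate-in-WHERE error

Fix: Put the inner MAX in a scalar subquery

Corrected query:
SELECT MAX(reading) FROM sensors WHERE reading < (SELECT MAX(reading) FROM sensors)

Result:
MAX(reading)
------------
39.1        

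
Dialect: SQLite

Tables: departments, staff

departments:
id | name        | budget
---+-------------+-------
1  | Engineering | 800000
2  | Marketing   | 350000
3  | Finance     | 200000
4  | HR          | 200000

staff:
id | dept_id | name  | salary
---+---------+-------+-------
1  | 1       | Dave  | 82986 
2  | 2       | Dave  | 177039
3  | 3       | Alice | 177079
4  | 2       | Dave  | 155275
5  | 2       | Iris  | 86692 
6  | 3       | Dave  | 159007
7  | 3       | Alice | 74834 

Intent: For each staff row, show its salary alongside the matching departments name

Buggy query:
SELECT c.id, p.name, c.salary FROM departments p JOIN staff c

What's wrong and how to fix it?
Bug: Missing join condition: each staff row is matched to all departments rows instead of just its own

Fix: Add ON c.dept_id = p.id to the JOIN

Corrected query:
SELECT c.id, p.name, c.salary FROM departments p JOIN staff c ON c.dept_id = p.id

Result:
id | name        | salary
---+-------------+-------
1  | Engineering | 82986 
2  | Marketing   | 177039
3  | Finance     | 177079
4  | Marketing   | 155275
5  | Marketing   | 86692 
6  | Finance     | 159007
7  | Finance     | 74834 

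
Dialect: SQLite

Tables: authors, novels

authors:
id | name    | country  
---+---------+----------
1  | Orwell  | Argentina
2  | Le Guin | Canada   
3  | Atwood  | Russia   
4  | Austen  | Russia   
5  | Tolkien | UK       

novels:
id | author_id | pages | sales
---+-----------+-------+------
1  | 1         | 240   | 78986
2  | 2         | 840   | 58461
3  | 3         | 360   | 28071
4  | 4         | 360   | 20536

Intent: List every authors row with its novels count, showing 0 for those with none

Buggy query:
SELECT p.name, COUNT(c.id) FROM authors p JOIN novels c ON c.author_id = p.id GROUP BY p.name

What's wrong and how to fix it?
Bug: INNER JOIN drops authors rows that have no matching novels rows

Fix: Use LEFT JOIN so parents without children still appear (COUNT(c.id) gives 0)

Corrected query:
SELECT p.name, COUNT(c.id) FROM authors p LEFT JOIN novels c ON c.author_id = p.id GROUP BY p.name

Result:
name    | COUNT(c.id)
--------+------------
Atwood  | 1          
Austen  | 1          
Le Guin | 1          
Orwell  | 1          
Tolkien | 0          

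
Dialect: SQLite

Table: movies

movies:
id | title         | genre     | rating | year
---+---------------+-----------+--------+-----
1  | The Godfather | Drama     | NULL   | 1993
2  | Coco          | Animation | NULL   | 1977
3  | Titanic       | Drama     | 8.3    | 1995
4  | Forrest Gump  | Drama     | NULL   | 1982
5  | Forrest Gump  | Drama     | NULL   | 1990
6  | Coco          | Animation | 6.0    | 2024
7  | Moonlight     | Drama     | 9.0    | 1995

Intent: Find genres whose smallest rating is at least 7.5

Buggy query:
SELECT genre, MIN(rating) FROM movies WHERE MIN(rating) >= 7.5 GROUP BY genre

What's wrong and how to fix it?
Bug: Aggregates like MIN are computed per group after WHERE runs

Fix: Replace WHERE with HAVING after the GROUP BY

Corrected query:
SELECT genre, MIN(rating) FROM movies GROUP BY genre HAVING MIN(rating) >= 7.5

Result:
genre | MIN(rating)
------+------------
Drama | 8.3        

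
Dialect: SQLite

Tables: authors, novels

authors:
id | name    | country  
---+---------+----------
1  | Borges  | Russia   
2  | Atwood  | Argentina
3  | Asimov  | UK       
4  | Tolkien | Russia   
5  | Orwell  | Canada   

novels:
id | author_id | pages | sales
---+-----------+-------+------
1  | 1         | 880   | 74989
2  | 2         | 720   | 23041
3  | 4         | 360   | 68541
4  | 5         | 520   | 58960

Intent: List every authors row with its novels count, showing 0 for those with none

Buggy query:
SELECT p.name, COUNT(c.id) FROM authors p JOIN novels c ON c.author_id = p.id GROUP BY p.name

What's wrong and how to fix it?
Bug: INNER JOIN drops authors rows that have no matching novels rows

Fix: Switch to LEFT JOIN to retain unmatched parent rows

Corrected query:
SELECT p.name, COUNT(c.id) FROM authors p LEFT JOIN novels c ON c.author_id = p.id GROUP BY p.name

Result:
name    | COUNT(c.id)
--------+------------
Asimov  | 0          
Atwood  | 1          
Borges  | 1          
Orwell  | 1          
Tolkien | 1          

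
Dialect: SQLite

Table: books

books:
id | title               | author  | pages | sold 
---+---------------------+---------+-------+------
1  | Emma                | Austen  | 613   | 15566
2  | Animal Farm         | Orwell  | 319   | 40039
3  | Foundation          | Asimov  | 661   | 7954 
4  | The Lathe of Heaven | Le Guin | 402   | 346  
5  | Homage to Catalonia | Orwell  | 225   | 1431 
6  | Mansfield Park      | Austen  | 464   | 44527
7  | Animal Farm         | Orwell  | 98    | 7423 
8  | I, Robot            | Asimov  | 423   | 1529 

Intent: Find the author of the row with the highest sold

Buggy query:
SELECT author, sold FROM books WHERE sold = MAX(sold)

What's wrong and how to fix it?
Bug: MAX(sold) is an aggregate and cannot be used directly in WHERE

Fix: Wrap MAX in a scalar subquery so WHERE compares against a single value

Corrected query:
SELECT author, sold FROM books WHERE sold = (SELECT MAX(sold) FROM books)

Result:
author | sold 
-------+------
Austen | 44527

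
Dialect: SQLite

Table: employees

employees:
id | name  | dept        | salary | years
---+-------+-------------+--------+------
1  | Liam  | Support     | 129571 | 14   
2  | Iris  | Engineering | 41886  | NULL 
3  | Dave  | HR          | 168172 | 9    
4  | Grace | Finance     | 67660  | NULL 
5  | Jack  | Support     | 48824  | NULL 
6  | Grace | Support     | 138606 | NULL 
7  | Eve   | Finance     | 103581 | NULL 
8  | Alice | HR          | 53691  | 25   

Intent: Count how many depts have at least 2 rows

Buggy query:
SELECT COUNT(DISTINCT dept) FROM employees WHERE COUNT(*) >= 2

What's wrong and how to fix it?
Bug: WHERE filters individual rows, not groups, so a group-level COUNT is invalid there

Fix: Use a subquery that GROUPs and filters with HAVING, then count its rows

Corrected query:
SELECT COUNT(*) FROM (SELECT dept FROM employees GROUP BY dept HAVING COUNT(*) >= 2)

Result:
COUNT(*)
--------
3       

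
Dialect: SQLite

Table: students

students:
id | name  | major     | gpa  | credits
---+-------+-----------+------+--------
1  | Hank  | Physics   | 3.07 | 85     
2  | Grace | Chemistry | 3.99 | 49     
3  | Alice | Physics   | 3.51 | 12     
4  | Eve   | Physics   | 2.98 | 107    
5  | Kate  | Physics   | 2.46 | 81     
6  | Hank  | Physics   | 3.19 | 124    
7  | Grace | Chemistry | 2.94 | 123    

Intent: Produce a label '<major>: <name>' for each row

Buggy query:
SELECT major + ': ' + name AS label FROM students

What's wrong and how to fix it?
Bug: SQLite uses || for string concatenation; + coerces text to numbers (yielding 0)

Fix: Use the || operator for string concatenation

Corrected query:
SELECT major || ': ' || name AS label FROM students

Result:
label           
----------------
Physics: Hank   
Chemistry: Grace
Physics: Alice  
Physics: Eve    
Physics: Kate   
Physics: Hank   
Chemistry: Grace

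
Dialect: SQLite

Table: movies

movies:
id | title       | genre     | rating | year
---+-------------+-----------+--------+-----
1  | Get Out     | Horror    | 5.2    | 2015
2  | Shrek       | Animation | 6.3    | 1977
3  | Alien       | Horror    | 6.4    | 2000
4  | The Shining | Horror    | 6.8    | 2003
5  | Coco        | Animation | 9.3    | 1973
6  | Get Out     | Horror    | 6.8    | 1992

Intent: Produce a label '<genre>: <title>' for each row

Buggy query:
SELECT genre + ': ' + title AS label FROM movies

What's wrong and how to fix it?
Bug: '+' is numeric addition; on text columns SQLite converts them to 0 instead of concatenating

Fix: Use the || operator for string concatenation

Corrected query:
SELECT genre || ': ' || title AS label FROM movies

Result:
label              
-------------------
Horror: Get Out    
Animation: Shrek   
Horror: Alien      
Horror: The Shining
Animation: Coco    
Horror: Get Out    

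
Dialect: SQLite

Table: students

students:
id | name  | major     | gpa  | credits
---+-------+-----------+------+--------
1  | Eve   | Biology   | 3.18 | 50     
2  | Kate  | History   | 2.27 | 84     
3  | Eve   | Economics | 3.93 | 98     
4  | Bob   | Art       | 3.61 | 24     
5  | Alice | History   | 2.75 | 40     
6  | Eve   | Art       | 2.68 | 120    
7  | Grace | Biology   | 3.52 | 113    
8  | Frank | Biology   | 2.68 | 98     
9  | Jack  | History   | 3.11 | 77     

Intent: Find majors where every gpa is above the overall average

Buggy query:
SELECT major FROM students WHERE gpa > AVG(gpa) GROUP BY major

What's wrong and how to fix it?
Bug: AVG() is an aggregate; it can't sit directly in WHERE

Fix: Compute the overall average in a scalar subquery and compare each group's MIN against it in HAVING

Corrected query:
SELECT major FROM students GROUP BY major HAVING MIN(gpa) > (SELECT AVG(gpa) FROM students)

Result:
major    
---------
Economics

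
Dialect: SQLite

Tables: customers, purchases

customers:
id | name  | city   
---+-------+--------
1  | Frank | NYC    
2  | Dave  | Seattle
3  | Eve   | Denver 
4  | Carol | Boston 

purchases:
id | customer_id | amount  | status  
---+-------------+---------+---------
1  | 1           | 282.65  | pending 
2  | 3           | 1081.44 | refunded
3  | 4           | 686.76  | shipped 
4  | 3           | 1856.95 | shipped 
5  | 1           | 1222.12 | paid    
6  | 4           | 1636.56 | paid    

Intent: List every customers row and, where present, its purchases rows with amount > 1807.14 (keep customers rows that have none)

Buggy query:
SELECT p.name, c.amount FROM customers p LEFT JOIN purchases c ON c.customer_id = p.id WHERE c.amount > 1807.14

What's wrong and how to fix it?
Bug: A WHERE condition on the right-hand table after LEFT JOIN drops unmatched parents

Fix: Put 'c.amount > 1807.14' in the JOIN's ON clause instead of WHERE

Corrected query:
SELECT p.name, c.amount FROM customers p LEFT JOIN purchases c ON c.customer_id = p.id AND c.amount > 1807.14

Result:
name  | amount 
------+--------
Frank | NULL   
Dave  | NULL   
Eve   | 1856.95
Carol | NULL   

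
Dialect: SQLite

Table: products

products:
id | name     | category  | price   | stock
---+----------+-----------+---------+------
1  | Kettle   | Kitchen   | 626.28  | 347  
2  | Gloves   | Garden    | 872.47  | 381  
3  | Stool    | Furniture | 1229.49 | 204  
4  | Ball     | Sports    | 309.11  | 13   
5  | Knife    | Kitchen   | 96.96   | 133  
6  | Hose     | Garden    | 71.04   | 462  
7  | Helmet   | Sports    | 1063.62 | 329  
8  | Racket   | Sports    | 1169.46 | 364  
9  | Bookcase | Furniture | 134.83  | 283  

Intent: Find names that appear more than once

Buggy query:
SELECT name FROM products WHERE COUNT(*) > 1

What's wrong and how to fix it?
Bug: COUNT(*) is an aggregate and cannot be used in WHERE

Fix: Group first, then use HAVING for the count condition

Corrected query:
SELECT name FROM products GROUP BY name HAVING COUNT(*) > 1

Result:
(no rows)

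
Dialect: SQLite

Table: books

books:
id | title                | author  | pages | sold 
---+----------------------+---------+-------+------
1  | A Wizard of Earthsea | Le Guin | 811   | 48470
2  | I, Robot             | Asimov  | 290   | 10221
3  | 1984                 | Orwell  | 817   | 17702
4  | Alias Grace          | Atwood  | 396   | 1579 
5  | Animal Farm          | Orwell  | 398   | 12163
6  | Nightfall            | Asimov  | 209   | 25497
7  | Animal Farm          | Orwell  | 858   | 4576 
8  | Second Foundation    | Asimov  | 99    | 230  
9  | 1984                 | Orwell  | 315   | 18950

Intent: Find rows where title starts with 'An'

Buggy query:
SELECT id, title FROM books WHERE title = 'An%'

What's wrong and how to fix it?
Bug: Wildcards only work with LIKE; '=' treats '%' as a literal character

Fix: Use LIKE for wildcard pattern matching

Corrected query:
SELECT id, title FROM books WHERE title LIKE 'An%'

Result:
id | title      
---+------------
5  | Animal Farm
7  | Animal Farm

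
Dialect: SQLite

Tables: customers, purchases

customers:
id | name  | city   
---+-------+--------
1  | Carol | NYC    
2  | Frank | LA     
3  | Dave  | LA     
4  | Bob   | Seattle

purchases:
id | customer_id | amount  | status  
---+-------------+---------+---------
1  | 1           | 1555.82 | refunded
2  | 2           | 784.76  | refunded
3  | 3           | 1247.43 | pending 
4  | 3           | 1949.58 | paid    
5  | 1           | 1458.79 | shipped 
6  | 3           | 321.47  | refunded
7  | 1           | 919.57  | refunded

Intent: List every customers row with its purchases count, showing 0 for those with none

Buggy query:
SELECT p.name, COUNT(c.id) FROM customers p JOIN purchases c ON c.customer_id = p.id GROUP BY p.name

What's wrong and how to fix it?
Bug: An inner join excludes parents with zero children

Fix: Switch to LEFT JOIN to retain unmatched parent rows

Corrected query:
SELECT p.name, COUNT(c.id) FROM customers p LEFT JOIN purchases c ON c.customer_id = p.id GROUP BY p.name

Result:
name  | COUNT(c.id)
------+------------
Bob   | 0          
Carol | 3          
Dave  | 3          
Frank | 1          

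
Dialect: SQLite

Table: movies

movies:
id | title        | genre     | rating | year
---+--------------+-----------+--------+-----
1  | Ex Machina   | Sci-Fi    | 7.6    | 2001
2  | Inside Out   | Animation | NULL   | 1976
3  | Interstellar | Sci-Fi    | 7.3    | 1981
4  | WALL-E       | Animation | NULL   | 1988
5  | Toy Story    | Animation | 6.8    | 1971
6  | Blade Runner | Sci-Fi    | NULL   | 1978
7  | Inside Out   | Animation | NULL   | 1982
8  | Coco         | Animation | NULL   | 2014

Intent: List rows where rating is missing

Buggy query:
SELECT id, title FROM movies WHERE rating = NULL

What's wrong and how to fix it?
Bug: Comparing to NULL with '=' never matches; NULL = NULL is unknown, not true

Fix: Replace '= NULL' with 'IS NULL'

Corrected query:
SELECT id, title FROM movies WHERE rating IS NULL

Result:
id | title       
---+-------------
2  | Inside Out  
4  | WALL-E      
6  | Blade Runner
7  | Inside Out  
8  | Coco        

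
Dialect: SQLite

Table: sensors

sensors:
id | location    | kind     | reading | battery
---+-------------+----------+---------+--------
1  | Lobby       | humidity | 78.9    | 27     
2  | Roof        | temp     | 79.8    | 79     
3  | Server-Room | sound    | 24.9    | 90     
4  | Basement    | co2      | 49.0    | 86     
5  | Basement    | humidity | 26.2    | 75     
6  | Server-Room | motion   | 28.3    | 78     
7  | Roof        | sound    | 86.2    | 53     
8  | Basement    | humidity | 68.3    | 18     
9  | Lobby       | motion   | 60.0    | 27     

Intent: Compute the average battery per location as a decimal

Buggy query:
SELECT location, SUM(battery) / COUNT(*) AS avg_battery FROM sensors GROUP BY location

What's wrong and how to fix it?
Bug: Both operands are integers, so '/' performs integer division and truncates

Fix: Cast one side to REAL so the division keeps the fractional part

Corrected query:
SELECT location, SUM(battery) * 1.0 / COUNT(*) AS avg_battery FROM sensors GROUP BY location

Result:
location    | avg_battery
------------+------------
Basement    | 59.666667  
Lobby       | 27         
Roof        | 66         
Server-Room | 84         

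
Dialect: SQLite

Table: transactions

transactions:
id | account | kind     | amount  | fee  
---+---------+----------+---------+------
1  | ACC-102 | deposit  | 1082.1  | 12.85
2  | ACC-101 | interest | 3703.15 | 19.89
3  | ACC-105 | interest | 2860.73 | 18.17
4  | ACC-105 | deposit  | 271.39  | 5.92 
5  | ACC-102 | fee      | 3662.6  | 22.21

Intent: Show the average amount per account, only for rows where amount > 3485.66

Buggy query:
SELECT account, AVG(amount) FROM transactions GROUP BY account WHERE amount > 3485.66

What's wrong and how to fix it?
Bug: Row-level WHERE must come before GROUP BY in the clause order

Fix: Place WHERE between FROM and GROUP BY

Corrected query:
SELECT account, AVG(amount) FROM transactions WHERE amount > 3485.66 GROUP BY account

Result:
account | AVG(amount)
--------+------------
ACC-101 | 3703.15    
ACC-102 | 3662.6     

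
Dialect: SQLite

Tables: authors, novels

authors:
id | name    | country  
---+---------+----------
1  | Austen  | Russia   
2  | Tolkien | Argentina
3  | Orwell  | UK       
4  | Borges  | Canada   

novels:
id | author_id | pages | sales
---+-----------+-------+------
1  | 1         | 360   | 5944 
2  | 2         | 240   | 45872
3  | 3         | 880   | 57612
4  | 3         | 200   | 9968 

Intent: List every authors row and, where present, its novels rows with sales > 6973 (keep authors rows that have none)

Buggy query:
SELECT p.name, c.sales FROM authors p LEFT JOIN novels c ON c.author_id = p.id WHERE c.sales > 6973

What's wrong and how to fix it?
Bug: Filtering c.sales in WHERE discards the NULL rows produced by LEFT JOIN, turning it into an inner join

Fix: Put 'c.sales > 6973' in the JOIN's ON clause instead of WHERE

Corrected query:
SELECT p.name, c.sales FROM authors p LEFT JOIN novels c ON c.author_id = p.id AND c.sales > 6973

Result:
name    | sales
--------+------
Austen  | NULL 
Tolkien | 45872
Orwell  | 9968 
Orwell  | 57612
Borges  | NULL 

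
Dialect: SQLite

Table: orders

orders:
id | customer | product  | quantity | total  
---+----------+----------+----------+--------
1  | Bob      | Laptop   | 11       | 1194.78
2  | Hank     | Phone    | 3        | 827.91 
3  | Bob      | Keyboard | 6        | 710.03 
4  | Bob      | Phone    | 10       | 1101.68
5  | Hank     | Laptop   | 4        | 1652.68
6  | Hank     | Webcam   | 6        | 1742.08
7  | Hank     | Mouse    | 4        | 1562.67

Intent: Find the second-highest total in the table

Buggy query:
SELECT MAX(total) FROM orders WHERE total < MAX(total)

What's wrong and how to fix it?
Bug: MAX(total) on the right of the comparison is an aggregate-in-WHERE error

Fix: Compute the overall MAX in a subquery, then take MAX of rows below it

Corrected query:
SELECT MAX(total) FROM orders WHERE total < (SELECT MAX(total) FROM orders)

Result:
MAX(total)
----------
1652.68   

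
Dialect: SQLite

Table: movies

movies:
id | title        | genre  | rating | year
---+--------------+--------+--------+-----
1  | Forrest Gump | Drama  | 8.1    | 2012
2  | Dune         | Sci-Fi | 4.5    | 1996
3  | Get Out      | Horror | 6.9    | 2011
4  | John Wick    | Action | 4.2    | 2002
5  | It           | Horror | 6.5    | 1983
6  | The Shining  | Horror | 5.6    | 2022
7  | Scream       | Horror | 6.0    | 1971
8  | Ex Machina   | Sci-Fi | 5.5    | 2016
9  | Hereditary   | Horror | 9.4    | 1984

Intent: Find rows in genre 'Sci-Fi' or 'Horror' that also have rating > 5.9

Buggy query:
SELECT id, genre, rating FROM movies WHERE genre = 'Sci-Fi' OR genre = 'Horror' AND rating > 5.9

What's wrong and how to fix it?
Bug: Without parentheses, AND is evaluated before OR, so the rating filter only applies to the 'Horror' branch

Fix: Group the OR with parentheses (or use IN), then AND the threshold

Corrected query:
SELECT id, genre, rating FROM movies WHERE (genre = 'Sci-Fi' OR genre = 'Horror') AND rating > 5.9

Result:
id | genre  | rating
---+--------+-------
3  | Horror | 6.9   
5  | Horror | 6.5   
7  | Horror | 6     
9  | Horror | 9.4   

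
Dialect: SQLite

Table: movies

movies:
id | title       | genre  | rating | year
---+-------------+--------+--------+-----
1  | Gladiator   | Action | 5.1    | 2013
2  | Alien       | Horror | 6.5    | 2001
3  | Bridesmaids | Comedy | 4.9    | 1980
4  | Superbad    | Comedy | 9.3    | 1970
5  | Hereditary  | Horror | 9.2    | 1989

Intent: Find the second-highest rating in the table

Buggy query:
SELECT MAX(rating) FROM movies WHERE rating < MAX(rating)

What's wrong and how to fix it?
Bug: MAX(rating) on the right of the comparison is an aggregate-in-WHERE error

Fix: Compute the overall MAX in a subquery, then take MAX of rows below it

Corrected query:
SELECT MAX(rating) FROM movies WHERE rating < (SELECT MAX(rating) FROM movies)

Result:
MAX(rating)
-----------
9.2        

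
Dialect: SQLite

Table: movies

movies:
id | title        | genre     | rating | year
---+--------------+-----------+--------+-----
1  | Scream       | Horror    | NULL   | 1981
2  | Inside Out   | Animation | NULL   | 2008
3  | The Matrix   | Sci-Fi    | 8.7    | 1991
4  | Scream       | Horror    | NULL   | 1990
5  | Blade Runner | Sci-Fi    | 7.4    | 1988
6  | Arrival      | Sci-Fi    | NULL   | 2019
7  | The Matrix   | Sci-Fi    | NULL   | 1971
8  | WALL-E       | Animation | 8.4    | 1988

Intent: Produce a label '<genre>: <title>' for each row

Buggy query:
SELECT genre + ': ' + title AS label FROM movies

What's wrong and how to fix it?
Bug: '+' is numeric addition; on text columns SQLite converts them to 0 instead of concatenating

Fix: Replace + with || to concatenate text

Corrected query:
SELECT genre || ': ' || title AS label FROM movies

Result:
label                
---------------------
Horror: Scream       
Animation: Inside Out
Sci-Fi: The Matrix   
Horror: Scream       
Sci-Fi: Blade Runner 
Sci-Fi: Arrival      
Sci-Fi: The Matrix   
Animation: WALL-E    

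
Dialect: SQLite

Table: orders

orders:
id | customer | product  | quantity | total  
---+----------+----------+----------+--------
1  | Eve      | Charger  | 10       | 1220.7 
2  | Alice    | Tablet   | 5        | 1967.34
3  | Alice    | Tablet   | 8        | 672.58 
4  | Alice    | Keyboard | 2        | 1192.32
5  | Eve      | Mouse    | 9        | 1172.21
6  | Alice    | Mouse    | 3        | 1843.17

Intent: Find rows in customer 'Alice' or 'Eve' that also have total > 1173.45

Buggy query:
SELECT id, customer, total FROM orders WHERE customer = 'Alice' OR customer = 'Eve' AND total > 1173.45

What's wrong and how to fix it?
Bug: Without parentheses, AND is evaluated before OR, so the total filter only applies to the 'Eve' branch

Fix: Add parentheses around the OR so the AND applies to both alternatives

Corrected query:
SELECT id, customer, total FROM orders WHERE (customer = 'Alice' OR customer = 'Eve') AND total > 1173.45

Result:
id | customer | total  
---+----------+--------
1  | Eve      | 1220.7 
2  | Alice    | 1967.34
4  | Alice    | 1192.32
6  | Alice    | 1843.17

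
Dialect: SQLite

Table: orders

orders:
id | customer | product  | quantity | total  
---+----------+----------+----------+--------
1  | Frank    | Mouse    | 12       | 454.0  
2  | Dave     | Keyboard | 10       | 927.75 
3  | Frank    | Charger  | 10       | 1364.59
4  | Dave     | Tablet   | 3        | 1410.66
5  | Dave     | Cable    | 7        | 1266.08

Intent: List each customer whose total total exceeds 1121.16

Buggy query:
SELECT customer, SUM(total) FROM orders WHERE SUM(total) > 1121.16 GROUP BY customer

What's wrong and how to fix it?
Bug: WHERE runs before GROUP BY, so aggregates aren't available there

Fix: Move the aggregate condition to a HAVING clause

Corrected query:
SELECT customer, SUM(total) FROM orders GROUP BY customer HAVING SUM(total) > 1121.16

Result:
customer | SUM(total)
---------+-----------
Dave     | 3604.49   
Frank    | 1818.59   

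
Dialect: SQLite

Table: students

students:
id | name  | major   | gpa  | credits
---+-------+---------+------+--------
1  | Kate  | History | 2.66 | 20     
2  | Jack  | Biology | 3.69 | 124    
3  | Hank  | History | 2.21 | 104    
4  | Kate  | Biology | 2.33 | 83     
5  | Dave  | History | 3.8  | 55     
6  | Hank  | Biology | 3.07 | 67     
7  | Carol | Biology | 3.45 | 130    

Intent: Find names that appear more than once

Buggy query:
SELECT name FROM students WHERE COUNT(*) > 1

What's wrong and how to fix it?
Bug: COUNT(*) is an aggregate and cannot be used in WHERE

Fix: GROUP BY name, then filter groups with HAVING COUNT(*) > 1

Corrected query:
SELECT name FROM students GROUP BY name HAVING COUNT(*) > 1

Result:
name
----
Hank
Kate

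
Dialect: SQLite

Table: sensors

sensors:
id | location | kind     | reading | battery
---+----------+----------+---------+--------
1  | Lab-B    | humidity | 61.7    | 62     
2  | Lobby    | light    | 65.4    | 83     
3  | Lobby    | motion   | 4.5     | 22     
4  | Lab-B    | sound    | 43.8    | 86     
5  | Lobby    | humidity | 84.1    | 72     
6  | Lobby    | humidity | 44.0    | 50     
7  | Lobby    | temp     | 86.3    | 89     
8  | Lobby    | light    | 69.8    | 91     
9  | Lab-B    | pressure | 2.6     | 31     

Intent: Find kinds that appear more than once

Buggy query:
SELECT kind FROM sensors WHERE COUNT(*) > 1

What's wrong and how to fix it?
Bug: WHERE can't reference COUNT(*); aggregates are computed after WHERE

Fix: GROUP BY kind, then filter groups with HAVING COUNT(*) > 1

Corrected query:
SELECT kind FROM sensors GROUP BY kind HAVING COUNT(*) > 1

Result:
kind    
--------
humidity
light   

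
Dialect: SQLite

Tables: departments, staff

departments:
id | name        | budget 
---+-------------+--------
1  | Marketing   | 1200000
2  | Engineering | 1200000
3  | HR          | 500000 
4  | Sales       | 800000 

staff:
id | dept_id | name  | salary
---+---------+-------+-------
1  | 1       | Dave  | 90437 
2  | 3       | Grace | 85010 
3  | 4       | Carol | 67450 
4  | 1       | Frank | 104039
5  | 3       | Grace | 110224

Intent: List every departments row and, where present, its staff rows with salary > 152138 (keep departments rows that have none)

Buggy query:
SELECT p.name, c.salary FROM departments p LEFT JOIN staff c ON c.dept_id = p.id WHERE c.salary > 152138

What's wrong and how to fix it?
Bug: Filtering c.salary in WHERE discards the NULL rows produced by LEFT JOIN, turning it into an inner join

Fix: Move the right-table condition into the ON clause so unmatched parents are kept

Corrected query:
SELECT p.name, c.salary FROM departments p LEFT JOIN staff c ON c.dept_id = p.id AND c.salary > 152138

Result:
name        | salary
------------+-------
Marketing   | NULL  
Engineering | NULL  
HR          | NULL  
Sales       | NULL  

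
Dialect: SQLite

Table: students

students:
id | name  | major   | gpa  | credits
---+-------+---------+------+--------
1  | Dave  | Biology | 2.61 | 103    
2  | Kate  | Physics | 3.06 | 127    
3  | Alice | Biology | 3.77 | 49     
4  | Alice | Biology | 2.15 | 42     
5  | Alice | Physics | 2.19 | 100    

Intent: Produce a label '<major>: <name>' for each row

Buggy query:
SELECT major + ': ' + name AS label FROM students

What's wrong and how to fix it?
Bug: SQLite uses || for string concatenation; + coerces text to numbers (yielding 0)

Fix: Use the || operator for string concatenation

Corrected query:
SELECT major || ': ' || name AS label FROM students

Result:
label         
--------------
Biology: Dave 
Physics: Kate 
Biology: Alice
Biology: Alice
Physics: Alice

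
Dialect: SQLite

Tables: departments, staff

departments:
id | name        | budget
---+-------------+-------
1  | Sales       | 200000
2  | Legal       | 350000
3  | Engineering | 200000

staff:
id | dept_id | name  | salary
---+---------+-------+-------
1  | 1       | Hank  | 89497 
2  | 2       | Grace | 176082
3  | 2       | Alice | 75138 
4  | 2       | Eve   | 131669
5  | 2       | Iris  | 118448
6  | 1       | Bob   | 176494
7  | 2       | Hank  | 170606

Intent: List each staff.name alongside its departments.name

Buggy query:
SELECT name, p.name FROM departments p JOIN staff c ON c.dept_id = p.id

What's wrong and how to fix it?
Bug: Both tables have a 'name' column; the unqualified reference is ambiguous

Fix: Qualify the column with its table alias (c.name)

Corrected query:
SELECT c.name, p.name FROM departments p JOIN staff c ON c.dept_id = p.id

Result:
name  | name 
------+------
Hank  | Sales
Grace | Legal
Alice | Legal
Eve   | Legal
Iris  | Legal
Bob   | Sales
Hank  | Legal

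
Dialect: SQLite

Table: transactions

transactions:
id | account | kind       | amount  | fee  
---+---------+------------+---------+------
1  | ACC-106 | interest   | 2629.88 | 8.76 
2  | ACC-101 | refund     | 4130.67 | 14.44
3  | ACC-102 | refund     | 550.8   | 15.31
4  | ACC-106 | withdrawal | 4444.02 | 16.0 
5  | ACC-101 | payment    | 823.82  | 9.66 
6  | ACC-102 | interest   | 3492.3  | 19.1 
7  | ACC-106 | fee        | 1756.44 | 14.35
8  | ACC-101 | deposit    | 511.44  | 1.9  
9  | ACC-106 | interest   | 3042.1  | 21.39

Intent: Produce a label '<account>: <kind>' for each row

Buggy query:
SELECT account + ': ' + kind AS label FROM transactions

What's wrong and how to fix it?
Bug: SQLite uses || for string concatenation; + coerces text to numbers (yielding 0)

Fix: Replace + with || to concatenate text

Corrected query:
SELECT account || ': ' || kind AS label FROM transactions

Result:
label              
-------------------
ACC-106: interest  
ACC-101: refund    
ACC-102: refund    
ACC-106: withdrawal
ACC-101: payment   
ACC-102: interest  
ACC-106: fee       
ACC-101: deposit   
ACC-106: interest  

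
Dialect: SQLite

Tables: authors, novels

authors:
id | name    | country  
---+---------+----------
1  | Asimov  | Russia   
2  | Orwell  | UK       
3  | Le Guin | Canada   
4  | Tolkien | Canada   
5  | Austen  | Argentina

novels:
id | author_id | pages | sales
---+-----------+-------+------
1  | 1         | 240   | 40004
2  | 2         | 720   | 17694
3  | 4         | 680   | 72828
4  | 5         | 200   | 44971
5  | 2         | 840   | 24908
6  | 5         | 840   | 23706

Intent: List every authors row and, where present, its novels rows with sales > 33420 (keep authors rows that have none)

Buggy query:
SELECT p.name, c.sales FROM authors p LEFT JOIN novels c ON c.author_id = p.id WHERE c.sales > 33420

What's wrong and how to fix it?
Bug: A WHERE condition on the right-hand table after LEFT JOIN drops unmatched parents

Fix: Put 'c.sales > 33420' in the JOIN's ON clause instead of WHERE

Corrected query:
SELECT p.name, c.sales FROM authors p LEFT JOIN novels c ON c.author_id = p.id AND c.sales > 33420

Result:
name    | sales
--------+------
Asimov  | 40004
Orwell  | NULL 
Le Guin | NULL 
Tolkien | 72828
Austen  | 44971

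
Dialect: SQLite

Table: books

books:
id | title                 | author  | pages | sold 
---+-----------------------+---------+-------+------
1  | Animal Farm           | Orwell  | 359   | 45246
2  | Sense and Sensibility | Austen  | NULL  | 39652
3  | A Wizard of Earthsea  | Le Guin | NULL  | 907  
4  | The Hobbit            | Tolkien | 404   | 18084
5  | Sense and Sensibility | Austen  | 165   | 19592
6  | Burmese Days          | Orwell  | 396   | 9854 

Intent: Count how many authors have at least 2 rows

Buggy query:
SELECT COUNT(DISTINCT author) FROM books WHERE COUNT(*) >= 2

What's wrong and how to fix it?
Bug: COUNT(*) cannot appear in WHERE; the per-group count doesn't exist yet

Fix: Group first with HAVING COUNT(*) >= 2, then COUNT the resulting groups

Corrected query:
SELECT COUNT(*) FROM (SELECT author FROM books GROUP BY author HAVING COUNT(*) >= 2)

Result:
COUNT(*)
--------
2       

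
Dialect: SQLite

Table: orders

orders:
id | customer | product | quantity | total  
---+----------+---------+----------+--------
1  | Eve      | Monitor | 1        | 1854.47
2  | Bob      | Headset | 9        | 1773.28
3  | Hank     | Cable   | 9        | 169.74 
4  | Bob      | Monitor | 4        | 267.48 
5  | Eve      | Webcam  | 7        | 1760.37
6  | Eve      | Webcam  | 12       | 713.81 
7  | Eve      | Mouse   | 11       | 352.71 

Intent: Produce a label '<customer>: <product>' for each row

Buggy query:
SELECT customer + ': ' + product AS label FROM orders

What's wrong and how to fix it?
Bug: '+' is numeric addition; on text columns SQLite converts them to 0 instead of concatenating

Fix: Replace + with || to concatenate text

Corrected query:
SELECT customer || ': ' || product AS label FROM orders

Result:
label       
------------
Eve: Monitor
Bob: Headset
Hank: Cable 
Bob: Monitor
Eve: Webcam 
Eve: Webcam 
Eve: Mouse  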